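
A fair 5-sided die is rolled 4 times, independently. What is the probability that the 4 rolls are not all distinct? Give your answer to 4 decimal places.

0.8080

P(all 4 different) = 5/5 · 4/5 · ··· · 2/5 ≈ 0.1920.
P(at least two equal) = 1 − 0.1920 = 0.8080.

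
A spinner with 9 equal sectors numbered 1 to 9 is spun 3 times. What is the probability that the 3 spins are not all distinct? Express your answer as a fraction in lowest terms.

P(all 3 different) = 9/9 · 8/9 · ··· · 7/9 = 56/81.
P(at least two equal) = 1 − 56/81 = 25/81.

25/81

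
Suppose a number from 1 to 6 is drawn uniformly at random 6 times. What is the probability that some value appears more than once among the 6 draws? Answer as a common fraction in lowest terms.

319/324

P(all 6 different) = 6/6 · 5/6 · ··· · 1/6 = 5/324.
P(at least two equal) = 1 − 5/324 = 319/324.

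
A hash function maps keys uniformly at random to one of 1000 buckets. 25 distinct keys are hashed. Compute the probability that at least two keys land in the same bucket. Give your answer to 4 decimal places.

It's easier to compute the probability that all 25 are distinct.
P(all distinct) = 1000/1000 · 999/1000 · ··· · 976/1000 ≈ 0.7390.
So the probability of at least one match is 1 − 0.7390 = 0.2610.

0.2610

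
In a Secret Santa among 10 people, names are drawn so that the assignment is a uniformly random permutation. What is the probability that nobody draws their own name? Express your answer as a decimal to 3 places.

0.368

This is the derangement probability: permutations of 10 with no fixed point.
D(10) = 10! · (1 − 1/1! + 1/2! − ··· + (−1)^10/10!) = 1334961.
P = 1334961/3628800 = 16481/44800 ≈ 0.368.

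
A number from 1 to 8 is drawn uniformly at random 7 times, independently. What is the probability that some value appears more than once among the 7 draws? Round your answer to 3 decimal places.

0.981

P(all 7 different) = 8/8 · 7/8 · ··· · 2/8 ≈ 0.019.
P(at least two equal) = 1 − 0.019 = 0.981.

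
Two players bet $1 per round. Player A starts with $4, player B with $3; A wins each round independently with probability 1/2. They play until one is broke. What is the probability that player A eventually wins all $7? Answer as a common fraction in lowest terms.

4/7

With a fair step, P(i) = ½P(i−1) + ½P(i+1) with P(0)=0, P(7)=1 has the linear solution P(i) = i/7.
P(4) = 4/7.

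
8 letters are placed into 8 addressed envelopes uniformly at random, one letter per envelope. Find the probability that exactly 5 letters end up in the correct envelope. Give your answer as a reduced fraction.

Choose which 5 of the 8 are fixed: C(8,5) = 56 ways.
The remaining 3 must have no fixed point: D(3) = 2.
P = 56·2/40320 = 1/360.

1/360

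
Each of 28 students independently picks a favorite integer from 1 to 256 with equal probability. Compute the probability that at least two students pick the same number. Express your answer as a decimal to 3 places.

It's easier to compute the probability that all 28 are distinct.
P(all distinct) = 256/256 · 255/256 · ··· · 229/256 ≈ 0.216.
So the probability of at least one match is 1 − 0.216 = 0.784.

0.784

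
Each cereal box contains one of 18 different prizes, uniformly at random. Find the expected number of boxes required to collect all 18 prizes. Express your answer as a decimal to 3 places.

After i distinct types are collected, each trial gives a new one with probability (18−i)/18, so the expected wait for the next new type is 18/(18−i).
E = 18/18 + 18/17 + 18/16 + 18/15 + 18/14 + 18/13 + 18/12 + 18/11 + 18/10 + 18/9 + 18/8 + 18/7 + 18/6 + 18/5 + 18/4 + 18/3 + 18/2 + 18/1 = 42822903/680680 ≈ 62.912.

62.912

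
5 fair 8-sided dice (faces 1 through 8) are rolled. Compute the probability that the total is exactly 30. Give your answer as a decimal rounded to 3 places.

There are 8^5 = 32768 equally likely outcomes.
The number of ordered 5-tuples from {1,…,8} summing to 30 is 926.
P(sum = 30) = 926/32768 = 463/16384 ≈ 0.028.

0.028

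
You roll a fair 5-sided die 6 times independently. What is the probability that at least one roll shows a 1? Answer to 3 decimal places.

0.738

P(no roll shows a 1) = (4/5)^6 ≈ 0.262.
P(at least one) = 1 − 0.262 = 0.738.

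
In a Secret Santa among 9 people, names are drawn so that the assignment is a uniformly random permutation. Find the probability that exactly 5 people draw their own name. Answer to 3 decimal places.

Choose which 5 of the 9 are fixed: C(9,5) = 126 ways.
The remaining 4 must have no fixed point: D(4) = 9.
P = 126·9/362880 = 1/320 ≈ 0.003.

0.003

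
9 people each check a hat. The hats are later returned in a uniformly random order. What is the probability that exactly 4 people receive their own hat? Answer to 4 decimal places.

Choose which 4 of the 9 are fixed: C(9,4) = 126 ways.
The remaining 5 must have no fixed point: D(5) = 44.
P = 126·44/362880 = 11/720 ≈ 0.0153.

0.0153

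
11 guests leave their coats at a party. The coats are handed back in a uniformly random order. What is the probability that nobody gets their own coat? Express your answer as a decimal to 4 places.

This is the derangement probability: permutations of 11 with no fixed point.
D(11) = 11! · (1 − 1/1! + 1/2! − ··· + (−1)^11/11!) = 14684570.
P = 14684570/39916800 = 1468457/3991680 ≈ 0.3679.

0.3679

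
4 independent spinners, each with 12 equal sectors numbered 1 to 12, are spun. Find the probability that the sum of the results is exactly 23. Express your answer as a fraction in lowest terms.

265/5184

There are 12^4 = 20736 equally likely outcomes.
The number of ordered 4-tuples from {1,…,12} summing to 23 is 1060.
P(sum = 23) = 1060/20736 = 265/5184.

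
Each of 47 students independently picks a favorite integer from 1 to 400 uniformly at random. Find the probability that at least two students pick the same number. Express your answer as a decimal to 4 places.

It's easier to compute the probability that all 47 are distinct.
P(all distinct) = 400/400 · 399/400 · ··· · 354/400 ≈ 0.0600.
So the probability of at least one match is 1 − 0.0600 = 0.9400.

0.9400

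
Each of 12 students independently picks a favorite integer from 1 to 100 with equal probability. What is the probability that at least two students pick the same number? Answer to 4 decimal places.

It's easier to compute the probability that all 12 are distinct.
P(all distinct) = 100/100 · 99/100 · ··· · 89/100 ≈ 0.5032.
So the probability of at least one match is 1 − 0.5032 = 0.4968.

0.4968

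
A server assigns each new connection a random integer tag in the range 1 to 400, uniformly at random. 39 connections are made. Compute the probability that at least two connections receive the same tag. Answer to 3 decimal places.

It's easier to compute the probability that all 39 are distinct.
P(all distinct) = 400/400 · 399/400 · ··· · 362/400 ≈ 0.147.
So the probability of at least one match is 1 − 0.147 = 0.853.

0.853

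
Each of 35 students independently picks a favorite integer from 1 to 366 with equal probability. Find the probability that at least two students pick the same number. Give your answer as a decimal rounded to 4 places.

It's easier to compute the probability that all 35 are distinct.
P(all distinct) = 366/366 · 365/366 · ··· · 332/366 ≈ 0.1865.
So the probability of at least one match is 1 − 0.1865 = 0.8135.

0.8135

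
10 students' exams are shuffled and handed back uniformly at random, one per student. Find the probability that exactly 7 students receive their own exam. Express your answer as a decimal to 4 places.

Choose which 7 of the 10 are fixed: C(10,7) = 120 ways.
The remaining 3 must have no fixed point: D(3) = 2.
P = 120·2/3628800 = 1/15120 ≈ 0.0001.

0.0001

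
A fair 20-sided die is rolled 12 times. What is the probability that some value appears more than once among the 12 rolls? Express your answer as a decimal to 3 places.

0.985

P(all 12 different) = 20/20 · 19/20 · ··· · 9/20 ≈ 0.015.
P(at least two equal) = 1 − 0.015 = 0.985.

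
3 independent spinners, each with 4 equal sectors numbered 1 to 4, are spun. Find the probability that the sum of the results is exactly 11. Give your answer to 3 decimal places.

There are 4^3 = 64 equally likely outcomes.
The number of ordered 3-tuples from {1,…,4} summing to 11 is 3.
P(sum = 11) = 3/64 ≈ 0.047.

0.047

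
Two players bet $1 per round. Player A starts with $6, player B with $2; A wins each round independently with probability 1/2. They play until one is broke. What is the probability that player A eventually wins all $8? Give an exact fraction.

3/4

With a fair step, P(i) = ½P(i−1) + ½P(i+1) with P(0)=0, P(8)=1 has the linear solution P(i) = i/8.
P(6) = 6/8 = 3/4.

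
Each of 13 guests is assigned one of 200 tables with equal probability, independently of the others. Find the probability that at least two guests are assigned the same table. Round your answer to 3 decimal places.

It's easier to compute the probability that all 13 are distinct.
P(all distinct) = 200/200 · 199/200 · ··· · 188/200 ≈ 0.671.
So the probability of at least one match is 1 − 0.671 = 0.329.

0.329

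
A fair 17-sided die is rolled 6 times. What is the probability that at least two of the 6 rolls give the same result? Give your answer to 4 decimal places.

P(all 6 different) = 17/17 · 16/17 · ··· · 12/17 ≈ 0.3692.
P(at least two equal) = 1 − 0.3692 = 0.6308.

0.6308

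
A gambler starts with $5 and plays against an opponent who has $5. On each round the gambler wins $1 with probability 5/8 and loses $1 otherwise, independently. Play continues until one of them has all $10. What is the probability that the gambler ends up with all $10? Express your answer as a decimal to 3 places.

Let r = q/p = (3/8)/(5/8) = 3/5. The recurrence P(i) = p·P(i+1) + q·P(i−1) with P(0)=0, P(10)=1 gives P(i) = (1 − r^i)/(1 − r^10).
P(5) = (1 − (3/5)^5) / (1 − (3/5)^10) = 3125/3368 ≈ 0.928.

0.928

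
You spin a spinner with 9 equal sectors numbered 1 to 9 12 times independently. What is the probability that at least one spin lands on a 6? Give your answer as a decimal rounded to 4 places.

P(no spin lands on a 6) = (8/9)^12 ≈ 0.2433.
P(at least one) = 1 − 0.2433 = 0.7567.

0.7567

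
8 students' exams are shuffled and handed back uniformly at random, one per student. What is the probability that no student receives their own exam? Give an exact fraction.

This is the derangement probability: permutations of 8 with no fixed point.
D(8) = 8! · (1 − 1/1! + 1/2! − ··· + (−1)^8/8!) = 14833.
P = 14833/40320 = 2119/5760.

2119/5760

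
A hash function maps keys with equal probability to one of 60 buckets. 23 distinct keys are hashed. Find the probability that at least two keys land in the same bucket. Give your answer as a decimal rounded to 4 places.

0.9923

It's easier to compute the probability that all 23 are distinct.
P(all distinct) = 60/60 · 59/60 · ··· · 38/60 ≈ 0.0077.
So the probability of at least one match is 1 − 0.0077 = 0.9923.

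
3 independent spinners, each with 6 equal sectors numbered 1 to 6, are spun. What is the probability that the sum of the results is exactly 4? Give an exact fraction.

1/72

There are 6^3 = 216 equally likely outcomes.
The number of ordered 3-tuples from {1,…,6} summing to 4 is 3.
P(sum = 4) = 3/216 = 1/72.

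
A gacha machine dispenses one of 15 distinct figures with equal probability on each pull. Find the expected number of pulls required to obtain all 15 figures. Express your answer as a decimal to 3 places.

49.773

After i distinct types are collected, each trial gives a new one with probability (15−i)/15, so the expected wait for the next new type is 15/(15−i).
E = 15/15 + 15/14 + 15/13 + 15/12 + 15/11 + 15/10 + 15/9 + 15/8 + 15/7 + 15/6 + 15/5 + 15/4 + 15/3 + 15/2 + 15/1 = 1195757/24024 ≈ 49.773.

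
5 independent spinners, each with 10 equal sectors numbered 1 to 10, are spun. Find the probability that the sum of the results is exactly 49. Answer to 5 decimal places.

0.00005

There are 10^5 = 100000 equally likely outcomes.
The number of ordered 5-tuples from {1,…,10} summing to 49 is 5.
P(sum = 49) = 5/100000 = 1/20000 ≈ 0.00005.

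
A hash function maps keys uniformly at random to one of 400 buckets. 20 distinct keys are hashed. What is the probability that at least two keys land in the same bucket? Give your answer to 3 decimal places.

It's easier to compute the probability that all 20 are distinct.
P(all distinct) = 400/400 · 399/400 · ··· · 381/400 ≈ 0.617.
So the probability of at least one match is 1 − 0.617 = 0.383.

0.383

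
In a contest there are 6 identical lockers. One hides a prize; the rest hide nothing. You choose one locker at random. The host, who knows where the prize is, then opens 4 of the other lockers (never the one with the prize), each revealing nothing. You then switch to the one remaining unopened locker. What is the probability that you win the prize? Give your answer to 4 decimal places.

0.8333

Your original locker holds the prize with probability 1/6, so the other 5 collectively hold it with probability 5/6.
The host can always find 4 empty lockers to open, so the reveals don't change that 5/6; it is now spread over the 1 remaining unopened locker.
P(win by switching) = (5/6) · (1/1) = 5/6 ≈ 0.8333.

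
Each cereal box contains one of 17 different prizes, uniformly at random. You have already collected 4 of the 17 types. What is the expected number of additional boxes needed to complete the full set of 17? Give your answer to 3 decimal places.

54.062

Starting from 4 distinct types, each trial gives a new one with probability (17−i)/17 when i types are held, so the wait for the next new type is 17/(17−i).
E = 17/13 + 17/12 + 17/11 + 17/10 + 17/9 + 17/8 + 17/7 + 17/6 + 17/5 + 17/4 + 17/3 + 17/2 + 17/1 = 19481881/360360 ≈ 54.062.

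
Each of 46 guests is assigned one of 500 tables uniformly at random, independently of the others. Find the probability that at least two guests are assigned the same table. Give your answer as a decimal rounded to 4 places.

0.8819

It's easier to compute the probability that all 46 are distinct.
P(all distinct) = 500/500 · 499/500 · ··· · 455/500 ≈ 0.1181.
So the probability of at least one match is 1 − 0.1181 = 0.8819.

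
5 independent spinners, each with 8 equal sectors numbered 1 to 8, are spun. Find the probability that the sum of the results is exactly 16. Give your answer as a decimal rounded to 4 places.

There are 8^5 = 32768 equally likely outcomes.
The number of ordered 5-tuples from {1,…,8} summing to 16 is 1190.
P(sum = 16) = 1190/32768 = 595/16384 ≈ 0.0363.

0.0363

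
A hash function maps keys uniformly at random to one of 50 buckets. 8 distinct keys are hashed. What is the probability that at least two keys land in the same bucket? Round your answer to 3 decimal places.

It's easier to compute the probability that all 8 are distinct.
P(all distinct) = 50/50 · 49/50 · ··· · 43/50 ≈ 0.554.
So the probability of at least one match is 1 − 0.554 = 0.446.

0.446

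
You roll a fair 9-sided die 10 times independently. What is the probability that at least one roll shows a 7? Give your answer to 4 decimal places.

0.6921

P(no roll shows a 7) = (8/9)^10 ≈ 0.3079.
P(at least one) = 1 − 0.3079 = 0.6921.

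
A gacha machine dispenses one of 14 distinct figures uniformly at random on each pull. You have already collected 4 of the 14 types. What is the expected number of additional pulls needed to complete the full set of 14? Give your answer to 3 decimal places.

41.006

Starting from 4 distinct types, each trial gives a new one with probability (14−i)/14 when i types are held, so the wait for the next new type is 14/(14−i).
E = 14/10 + 14/9 + 14/8 + 14/7 + 14/6 + 14/5 + 14/4 + 14/3 + 14/2 + 14/1 = 7381/180 ≈ 41.006.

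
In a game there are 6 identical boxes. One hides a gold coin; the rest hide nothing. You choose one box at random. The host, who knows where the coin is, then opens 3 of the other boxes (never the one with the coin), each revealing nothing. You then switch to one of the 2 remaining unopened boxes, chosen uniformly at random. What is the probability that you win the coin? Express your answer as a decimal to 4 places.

Your original box holds the coin with probability 1/6, so the other 5 collectively hold it with probability 5/6.
The host can always find 3 empty boxes to open, so the reveals don't change that 5/6; it is now spread over the 2 remaining unopened boxes.
P(win by switching) = (5/6) · (1/2) = 5/12 ≈ 0.4167.

0.4167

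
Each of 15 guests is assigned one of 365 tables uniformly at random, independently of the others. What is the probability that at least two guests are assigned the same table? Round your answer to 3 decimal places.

0.253

It's easier to compute the probability that all 15 are distinct.
P(all distinct) = 365/365 · 364/365 · ··· · 351/365 ≈ 0.747.
So the probability of at least one match is 1 − 0.747 = 0.253.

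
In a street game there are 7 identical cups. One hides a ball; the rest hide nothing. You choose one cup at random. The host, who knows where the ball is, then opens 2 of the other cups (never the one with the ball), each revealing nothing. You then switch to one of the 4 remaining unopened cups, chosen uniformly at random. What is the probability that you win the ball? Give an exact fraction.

3/14

Your original cup holds the ball with probability 1/7, so the other 6 collectively hold it with probability 6/7.
The host can always find 2 empty cups to open, so the reveals don't change that 6/7; it is now spread over the 4 remaining unopened cups.
P(win by switching) = (6/7) · (1/4) = 3/14.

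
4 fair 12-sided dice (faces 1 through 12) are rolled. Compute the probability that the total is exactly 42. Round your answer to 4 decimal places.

There are 12^4 = 20736 equally likely outcomes.
The number of ordered 4-tuples from {1,…,12} summing to 42 is 84.
P(sum = 42) = 84/20736 = 7/1728 ≈ 0.0041.

0.0041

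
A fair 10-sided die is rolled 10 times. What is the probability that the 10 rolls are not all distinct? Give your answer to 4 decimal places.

0.9996

P(all 10 different) = 10/10 · 9/10 · ··· · 1/10 ≈ 0.0004.
P(at least two equal) = 1 − 0.0004 = 0.9996.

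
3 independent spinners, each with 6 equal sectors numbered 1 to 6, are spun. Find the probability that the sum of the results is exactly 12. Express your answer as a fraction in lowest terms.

25/216

There are 6^3 = 216 equally likely outcomes.
The number of ordered 3-tuples from {1,…,6} summing to 12 is 25.
P(sum = 12) = 25/216.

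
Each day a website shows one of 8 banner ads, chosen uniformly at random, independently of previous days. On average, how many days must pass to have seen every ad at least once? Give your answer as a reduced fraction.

761/35

After i distinct types are collected, each trial gives a new one with probability (8−i)/8, so the expected wait for the next new type is 8/(8−i).
E = 8/8 + 8/7 + 8/6 + 8/5 + 8/4 + 8/3 + 8/2 + 8/1 = 761/35.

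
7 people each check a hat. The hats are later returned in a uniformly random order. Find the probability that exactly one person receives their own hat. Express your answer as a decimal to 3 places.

0.368

Choose which one is fixed: C(7,1) = 7 ways.
The remaining 6 must have no fixed point: D(6) = 265.
P = 7·265/5040 = 53/144 ≈ 0.368.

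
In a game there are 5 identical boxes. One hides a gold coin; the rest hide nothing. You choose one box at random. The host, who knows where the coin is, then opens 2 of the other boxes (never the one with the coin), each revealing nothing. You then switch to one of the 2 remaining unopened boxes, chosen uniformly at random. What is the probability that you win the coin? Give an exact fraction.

Your original box holds the coin with probability 1/5, so the other 4 collectively hold it with probability 4/5.
The host can always find 2 empty boxes to open, so the reveals don't change that 4/5; it is now spread over the 2 remaining unopened boxes.
P(win by switching) = (4/5) · (1/2) = 2/5.

2/5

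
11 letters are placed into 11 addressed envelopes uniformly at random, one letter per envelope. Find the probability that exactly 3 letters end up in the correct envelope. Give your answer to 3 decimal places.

0.061

Choose which 3 of the 11 are fixed: C(11,3) = 165 ways.
The remaining 8 must have no fixed point: D(8) = 14833.
P = 165·14833/39916800 = 2119/34560 ≈ 0.061.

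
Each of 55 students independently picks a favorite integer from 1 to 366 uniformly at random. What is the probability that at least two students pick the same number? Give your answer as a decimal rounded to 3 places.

It's easier to compute the probability that all 55 are distinct.
P(all distinct) = 366/366 · 365/366 · ··· · 312/366 ≈ 0.014.
So the probability of at least one match is 1 − 0.014 = 0.986.

0.986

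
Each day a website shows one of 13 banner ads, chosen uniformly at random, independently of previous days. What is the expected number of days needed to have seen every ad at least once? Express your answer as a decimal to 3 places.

After i distinct types are collected, each trial gives a new one with probability (13−i)/13, so the expected wait for the next new type is 13/(13−i).
E = 13/13 + 13/12 + 13/11 + 13/10 + 13/9 + 13/8 + 13/7 + 13/6 + 13/5 + 13/4 + 13/3 + 13/2 + 13/1 = 1145993/27720 ≈ 41.342.

41.342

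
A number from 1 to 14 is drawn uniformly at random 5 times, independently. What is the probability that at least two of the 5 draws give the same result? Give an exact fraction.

P(all 5 different) = 14/14 · 13/14 · ··· · 10/14 = 2145/4802.
P(at least two equal) = 1 − 2145/4802 = 2657/4802.

2657/4802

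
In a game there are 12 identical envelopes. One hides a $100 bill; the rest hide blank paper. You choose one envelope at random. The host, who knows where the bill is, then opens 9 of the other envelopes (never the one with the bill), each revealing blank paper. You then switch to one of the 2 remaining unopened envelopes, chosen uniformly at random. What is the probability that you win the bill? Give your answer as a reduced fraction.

11/24

Your original envelope holds the bill with probability 1/12, so the other 11 collectively hold it with probability 11/12.
The host can always find 9 empty envelopes to open, so the reveals don't change that 11/12; it is now spread over the 2 remaining unopened envelopes.
P(win by switching) = (11/12) · (1/2) = 11/24.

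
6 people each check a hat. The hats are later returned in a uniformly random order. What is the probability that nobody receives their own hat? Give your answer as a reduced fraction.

This is the derangement probability: permutations of 6 with no fixed point.
D(6) = 6! · (1 − 1/1! + 1/2! − ··· + (−1)^6/6!) = 265.
P = 265/720 = 53/144.

53/144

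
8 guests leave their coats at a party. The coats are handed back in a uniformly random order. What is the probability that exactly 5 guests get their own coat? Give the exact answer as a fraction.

1/360

Choose which 5 of the 8 are fixed: C(8,5) = 56 ways.
The remaining 3 must have no fixed point: D(3) = 2.
P = 56·2/40320 = 1/360.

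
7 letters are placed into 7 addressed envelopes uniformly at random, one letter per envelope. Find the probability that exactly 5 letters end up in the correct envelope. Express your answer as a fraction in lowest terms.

Choose which 5 of the 7 are fixed: C(7,5) = 21 ways.
The remaining 2 must have no fixed point: D(2) = 1.
P = 21·1/5040 = 1/240.

1/240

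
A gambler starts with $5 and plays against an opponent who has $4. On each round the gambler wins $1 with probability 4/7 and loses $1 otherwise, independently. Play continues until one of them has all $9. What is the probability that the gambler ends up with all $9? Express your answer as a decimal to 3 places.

Let r = q/p = (3/7)/(4/7) = 3/4. The recurrence P(i) = p·P(i+1) + q·P(i−1) with P(0)=0, P(9)=1 gives P(i) = (1 − r^i)/(1 − r^9).
P(5) = (1 − (3/4)^5) / (1 − (3/4)^9) = 199936/242461 ≈ 0.825.

0.825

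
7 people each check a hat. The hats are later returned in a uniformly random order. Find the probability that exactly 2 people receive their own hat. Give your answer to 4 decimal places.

0.1833

Choose which 2 of the 7 are fixed: C(7,2) = 21 ways.
The remaining 5 must have no fixed point: D(5) = 44.
P = 21·44/5040 = 11/60 ≈ 0.1833.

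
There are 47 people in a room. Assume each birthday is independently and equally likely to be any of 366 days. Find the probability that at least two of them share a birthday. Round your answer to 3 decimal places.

0.954

It's easier to compute the probability that all 47 are distinct.
P(all distinct) = 366/366 · 365/366 · ··· · 320/366 ≈ 0.046.
So the probability of at least one match is 1 − 0.046 = 0.954.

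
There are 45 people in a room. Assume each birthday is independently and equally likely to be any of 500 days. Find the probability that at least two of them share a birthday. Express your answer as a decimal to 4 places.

It's easier to compute the probability that all 45 are distinct.
P(all distinct) = 500/500 · 499/500 · ··· · 456/500 ≈ 0.1298.
So the probability of at least one match is 1 − 0.1298 = 0.8702.

0.8702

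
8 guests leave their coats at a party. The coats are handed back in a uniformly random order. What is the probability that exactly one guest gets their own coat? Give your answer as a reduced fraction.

103/280

Choose which one is fixed: C(8,1) = 8 ways.
The remaining 7 must have no fixed point: D(7) = 1854.
P = 8·1854/40320 = 103/280.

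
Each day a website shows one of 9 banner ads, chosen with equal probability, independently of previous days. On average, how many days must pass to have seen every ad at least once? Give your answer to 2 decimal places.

25.46

After i distinct types are collected, each trial gives a new one with probability (9−i)/9, so the expected wait for the next new type is 9/(9−i).
E = 9/9 + 9/8 + 9/7 + 9/6 + 9/5 + 9/4 + 9/3 + 9/2 + 9/1 = 7129/280 ≈ 25.46.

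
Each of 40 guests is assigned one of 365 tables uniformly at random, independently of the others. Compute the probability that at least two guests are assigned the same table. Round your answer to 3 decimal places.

0.891

It's easier to compute the probability that all 40 are distinct.
P(all distinct) = 365/365 · 364/365 · ··· · 326/365 ≈ 0.109.
So the probability of at least one match is 1 − 0.109 = 0.891.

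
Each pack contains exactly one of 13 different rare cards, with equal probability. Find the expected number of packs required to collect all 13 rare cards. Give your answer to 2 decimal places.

After i distinct types are collected, each trial gives a new one with probability (13−i)/13, so the expected wait for the next new type is 13/(13−i).
E = 13/13 + 13/12 + 13/11 + 13/10 + 13/9 + 13/8 + 13/7 + 13/6 + 13/5 + 13/4 + 13/3 + 13/2 + 13/1 = 1145993/27720 ≈ 41.34.

41.34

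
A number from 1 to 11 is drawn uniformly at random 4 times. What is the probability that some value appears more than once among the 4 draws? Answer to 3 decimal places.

P(all 4 different) = 11/11 · 10/11 · ··· · 8/11 ≈ 0.541.
P(at least two equal) = 1 − 0.541 = 0.459.

0.459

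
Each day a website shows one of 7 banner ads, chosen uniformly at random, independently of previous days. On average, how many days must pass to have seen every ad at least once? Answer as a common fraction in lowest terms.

After i distinct types are collected, each trial gives a new one with probability (7−i)/7, so the expected wait for the next new type is 7/(7−i).
E = 7/7 + 7/6 + 7/5 + 7/4 + 7/3 + 7/2 + 7/1 = 363/20.

363/20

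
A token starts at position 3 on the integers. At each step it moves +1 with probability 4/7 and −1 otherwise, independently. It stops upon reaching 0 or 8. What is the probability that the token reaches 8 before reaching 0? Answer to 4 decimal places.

0.6424

Let r = q/p = (3/7)/(4/7) = 3/4. The recurrence P(i) = p·P(i+1) + q·P(i−1) with P(0)=0, P(8)=1 gives P(i) = (1 − r^i)/(1 − r^8).
P(3) = (1 − (3/4)^3) / (1 − (3/4)^8) = 37888/58975 ≈ 0.6424.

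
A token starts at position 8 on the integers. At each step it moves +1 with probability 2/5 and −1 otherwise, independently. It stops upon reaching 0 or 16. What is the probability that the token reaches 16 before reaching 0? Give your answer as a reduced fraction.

Let r = q/p = (3/5)/(2/5) = 3/2. The recurrence P(i) = p·P(i+1) + q·P(i−1) with P(0)=0, P(16)=1 gives P(i) = (1 − r^i)/(1 − r^16).
P(8) = (1 − (3/2)^8) / (1 − (3/2)^16) = 256/6817.

256/6817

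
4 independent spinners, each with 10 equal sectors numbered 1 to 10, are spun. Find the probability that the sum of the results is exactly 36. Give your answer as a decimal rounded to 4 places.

There are 10^4 = 10000 equally likely outcomes.
The number of ordered 4-tuples from {1,…,10} summing to 36 is 35.
P(sum = 36) = 35/10000 = 7/2000 ≈ 0.0035.

0.0035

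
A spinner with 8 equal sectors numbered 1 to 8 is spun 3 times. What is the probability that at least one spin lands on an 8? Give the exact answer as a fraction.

P(no spin lands on an 8) = (7/8)^3 = 343/512.
P(at least one) = 1 − 343/512 = 169/512.

169/512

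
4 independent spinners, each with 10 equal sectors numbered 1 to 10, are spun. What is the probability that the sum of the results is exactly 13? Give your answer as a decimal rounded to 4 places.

There are 10^4 = 10000 equally likely outcomes.
The number of ordered 4-tuples from {1,…,10} summing to 13 is 220.
P(sum = 13) = 220/10000 = 11/500 ≈ 0.0220.

0.0220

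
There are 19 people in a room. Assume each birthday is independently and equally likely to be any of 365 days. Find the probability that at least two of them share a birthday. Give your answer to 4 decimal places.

It's easier to compute the probability that all 19 are distinct.
P(all distinct) = 365/365 · 364/365 · ··· · 347/365 ≈ 0.6209.
So the probability of at least one match is 1 − 0.6209 = 0.3791.

0.3791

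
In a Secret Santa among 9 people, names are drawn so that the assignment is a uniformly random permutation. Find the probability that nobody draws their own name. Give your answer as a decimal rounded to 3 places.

0.368

This is the derangement probability: permutations of 9 with no fixed point.
D(9) = 9! · (1 − 1/1! + 1/2! − ··· + (−1)^9/9!) = 133496.
P = 133496/362880 = 16687/45360 ≈ 0.368.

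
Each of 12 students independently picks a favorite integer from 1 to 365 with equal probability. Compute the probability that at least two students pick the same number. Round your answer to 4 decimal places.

0.1670

It's easier to compute the probability that all 12 are distinct.
P(all distinct) = 365/365 · 364/365 · ··· · 354/365 ≈ 0.8330.
So the probability of at least one match is 1 − 0.8330 = 0.1670.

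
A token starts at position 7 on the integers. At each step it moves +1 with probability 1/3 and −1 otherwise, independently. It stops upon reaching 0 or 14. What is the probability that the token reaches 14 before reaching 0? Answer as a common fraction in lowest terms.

1/129

Let r = q/p = (2/3)/(1/3) = 2. The recurrence P(i) = p·P(i+1) + q·P(i−1) with P(0)=0, P(14)=1 gives P(i) = (1 − r^i)/(1 − r^14).
P(7) = (1 − (2)^7) / (1 − (2)^14) = 1/129.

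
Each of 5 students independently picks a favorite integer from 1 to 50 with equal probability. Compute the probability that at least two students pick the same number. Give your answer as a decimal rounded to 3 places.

It's easier to compute the probability that all 5 are distinct.
P(all distinct) = 50/50 · 49/50 · ··· · 46/50 ≈ 0.814.
So the probability of at least one match is 1 − 0.814 = 0.186.

0.186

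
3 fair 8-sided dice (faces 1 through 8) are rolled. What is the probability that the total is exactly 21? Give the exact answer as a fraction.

5/256

There are 8^3 = 512 equally likely outcomes.
The number of ordered 3-tuples from {1,…,8} summing to 21 is 10.
P(sum = 21) = 10/512 = 5/256.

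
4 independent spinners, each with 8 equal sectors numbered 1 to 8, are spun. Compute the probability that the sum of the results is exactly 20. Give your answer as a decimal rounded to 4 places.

0.0769

There are 8^4 = 4096 equally likely outcomes.
The number of ordered 4-tuples from {1,…,8} summing to 20 is 315.
P(sum = 20) = 315/4096 ≈ 0.0769.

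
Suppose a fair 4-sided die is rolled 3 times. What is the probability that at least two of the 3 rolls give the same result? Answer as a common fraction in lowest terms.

P(all 3 different) = 4/4 · 3/4 · ··· · 2/4 = 3/8.
P(at least two equal) = 1 − 3/8 = 5/8.

5/8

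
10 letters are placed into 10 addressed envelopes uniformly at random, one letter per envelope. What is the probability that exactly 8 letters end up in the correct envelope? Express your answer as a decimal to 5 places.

Choose which 8 of the 10 are fixed: C(10,8) = 45 ways.
The remaining 2 must have no fixed point: D(2) = 1.
P = 45·1/3628800 = 1/80640 ≈ 0.00001.

0.00001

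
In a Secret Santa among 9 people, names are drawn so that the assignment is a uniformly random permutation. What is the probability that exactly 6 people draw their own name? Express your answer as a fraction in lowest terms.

Choose which 6 of the 9 are fixed: C(9,6) = 84 ways.
The remaining 3 must have no fixed point: D(3) = 2.
P = 84·2/362880 = 1/2160.

1/2160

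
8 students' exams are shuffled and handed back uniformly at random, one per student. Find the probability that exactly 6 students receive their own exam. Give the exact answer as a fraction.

Choose which 6 of the 8 are fixed: C(8,6) = 28 ways.
The remaining 2 must have no fixed point: D(2) = 1.
P = 28·1/40320 = 1/1440.

1/1440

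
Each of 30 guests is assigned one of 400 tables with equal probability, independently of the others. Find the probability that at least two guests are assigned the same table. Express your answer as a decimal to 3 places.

0.672

It's easier to compute the probability that all 30 are distinct.
P(all distinct) = 400/400 · 399/400 · ··· · 371/400 ≈ 0.328.
So the probability of at least one match is 1 − 0.328 = 0.672.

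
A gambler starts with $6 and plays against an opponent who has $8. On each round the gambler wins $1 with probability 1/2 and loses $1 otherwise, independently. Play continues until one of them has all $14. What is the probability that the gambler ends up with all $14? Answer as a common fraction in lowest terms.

3/7

With a fair step, P(i) = ½P(i−1) + ½P(i+1) with P(0)=0, P(14)=1 has the linear solution P(i) = i/14.
P(6) = 6/14 = 3/7.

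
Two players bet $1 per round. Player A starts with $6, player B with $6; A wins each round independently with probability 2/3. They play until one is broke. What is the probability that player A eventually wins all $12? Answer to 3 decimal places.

Let r = q/p = (1/3)/(2/3) = 1/2. The recurrence P(i) = p·P(i+1) + q·P(i−1) with P(0)=0, P(12)=1 gives P(i) = (1 − r^i)/(1 − r^12).
P(6) = (1 − (1/2)^6) / (1 − (1/2)^12) = 64/65 ≈ 0.985.

0.985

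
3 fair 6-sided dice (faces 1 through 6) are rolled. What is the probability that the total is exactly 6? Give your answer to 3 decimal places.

There are 6^3 = 216 equally likely outcomes.
The number of ordered 3-tuples from {1,…,6} summing to 6 is 10.
P(sum = 6) = 10/216 = 5/108 ≈ 0.046.

0.046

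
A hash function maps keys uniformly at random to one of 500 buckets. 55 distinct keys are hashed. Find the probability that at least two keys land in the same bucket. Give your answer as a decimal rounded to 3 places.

It's easier to compute the probability that all 55 are distinct.
P(all distinct) = 500/500 · 499/500 · ··· · 446/500 ≈ 0.046.
So the probability of at least one match is 1 − 0.046 = 0.954.

0.954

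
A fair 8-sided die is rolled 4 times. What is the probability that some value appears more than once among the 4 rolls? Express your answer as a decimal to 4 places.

0.5898

P(all 4 different) = 8/8 · 7/8 · ··· · 5/8 ≈ 0.4102.
P(at least two equal) = 1 − 0.4102 = 0.5898.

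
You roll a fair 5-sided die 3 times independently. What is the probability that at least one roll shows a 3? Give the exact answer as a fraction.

61/125

P(no roll shows a 3) = (4/5)^3 = 64/125.
P(at least one) = 1 − 64/125 = 61/125.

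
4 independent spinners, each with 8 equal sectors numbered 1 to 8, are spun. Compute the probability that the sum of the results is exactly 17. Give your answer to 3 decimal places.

0.082

There are 8^4 = 4096 equally likely outcomes.
The number of ordered 4-tuples from {1,…,8} summing to 17 is 336.
P(sum = 17) = 336/4096 = 21/256 ≈ 0.082.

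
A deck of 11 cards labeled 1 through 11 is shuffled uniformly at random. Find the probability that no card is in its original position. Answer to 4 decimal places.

0.3679

This is the derangement probability: permutations of 11 with no fixed point.
D(11) = 11! · (1 − 1/1! + 1/2! − ··· + (−1)^11/11!) = 14684570.
P = 14684570/39916800 = 1468457/3991680 ≈ 0.3679.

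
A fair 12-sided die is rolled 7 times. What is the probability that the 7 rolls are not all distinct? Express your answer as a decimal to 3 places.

P(all 7 different) = 12/12 · 11/12 · ··· · 6/12 ≈ 0.111.
P(at least two equal) = 1 − 0.111 = 0.889.

0.889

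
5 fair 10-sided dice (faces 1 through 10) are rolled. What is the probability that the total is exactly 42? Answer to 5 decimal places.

There are 10^5 = 100000 equally likely outcomes.
The number of ordered 5-tuples from {1,…,10} summing to 42 is 495.
P(sum = 42) = 495/100000 = 99/20000 ≈ 0.00495.

0.00495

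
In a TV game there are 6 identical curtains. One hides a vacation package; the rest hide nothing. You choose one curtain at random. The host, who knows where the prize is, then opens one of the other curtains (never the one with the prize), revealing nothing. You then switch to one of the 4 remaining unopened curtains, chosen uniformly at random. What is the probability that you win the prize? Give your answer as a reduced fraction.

5/24

Your original curtain holds the prize with probability 1/6, so the other 5 collectively hold it with probability 5/6.
The host can always find an empty curtain to open, so this doesn't change that 5/6; it is now spread over the 4 remaining unopened curtains.
P(win by switching) = (5/6) · (1/4) = 5/24.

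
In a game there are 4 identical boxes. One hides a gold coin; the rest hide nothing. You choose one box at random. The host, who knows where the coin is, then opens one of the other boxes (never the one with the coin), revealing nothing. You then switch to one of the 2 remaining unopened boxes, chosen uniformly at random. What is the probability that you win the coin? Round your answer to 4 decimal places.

0.3750

Your original box holds the coin with probability 1/4, so the other 3 collectively hold it with probability 3/4.
The host can always find an empty box to open, so this doesn't change that 3/4; it is now spread over the 2 remaining unopened boxes.
P(win by switching) = (3/4) · (1/2) = 3/8 ≈ 0.3750.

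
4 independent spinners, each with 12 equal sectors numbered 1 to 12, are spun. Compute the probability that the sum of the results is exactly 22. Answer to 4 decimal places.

There are 12^4 = 20736 equally likely outcomes.
The number of ordered 4-tuples from {1,…,12} summing to 22 is 994.
P(sum = 22) = 994/20736 = 497/10368 ≈ 0.0479.

0.0479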